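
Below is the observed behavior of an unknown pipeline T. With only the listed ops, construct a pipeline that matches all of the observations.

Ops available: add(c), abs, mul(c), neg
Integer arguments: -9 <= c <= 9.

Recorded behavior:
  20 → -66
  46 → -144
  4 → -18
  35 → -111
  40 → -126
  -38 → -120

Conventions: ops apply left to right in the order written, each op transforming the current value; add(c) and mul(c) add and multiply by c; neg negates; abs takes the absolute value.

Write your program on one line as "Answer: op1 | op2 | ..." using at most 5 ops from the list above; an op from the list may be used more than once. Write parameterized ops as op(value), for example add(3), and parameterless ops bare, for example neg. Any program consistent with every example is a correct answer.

neg | mul(-3) | abs | add(6) | neg

Check, running the answer program on each example:
  20 -> -20 -> 60 -> 60 -> 66 -> -66
  46 -> -46 -> 138 -> 138 -> 144 -> -144
  4 -> -4 -> 12 -> 12 -> 18 -> -18
  35 -> -35 -> 105 -> 105 -> 111 -> -111
  40 -> -40 -> 120 -> 120 -> 126 -> -126
  -38 -> 38 -> -114 -> 114 -> 120 -> -120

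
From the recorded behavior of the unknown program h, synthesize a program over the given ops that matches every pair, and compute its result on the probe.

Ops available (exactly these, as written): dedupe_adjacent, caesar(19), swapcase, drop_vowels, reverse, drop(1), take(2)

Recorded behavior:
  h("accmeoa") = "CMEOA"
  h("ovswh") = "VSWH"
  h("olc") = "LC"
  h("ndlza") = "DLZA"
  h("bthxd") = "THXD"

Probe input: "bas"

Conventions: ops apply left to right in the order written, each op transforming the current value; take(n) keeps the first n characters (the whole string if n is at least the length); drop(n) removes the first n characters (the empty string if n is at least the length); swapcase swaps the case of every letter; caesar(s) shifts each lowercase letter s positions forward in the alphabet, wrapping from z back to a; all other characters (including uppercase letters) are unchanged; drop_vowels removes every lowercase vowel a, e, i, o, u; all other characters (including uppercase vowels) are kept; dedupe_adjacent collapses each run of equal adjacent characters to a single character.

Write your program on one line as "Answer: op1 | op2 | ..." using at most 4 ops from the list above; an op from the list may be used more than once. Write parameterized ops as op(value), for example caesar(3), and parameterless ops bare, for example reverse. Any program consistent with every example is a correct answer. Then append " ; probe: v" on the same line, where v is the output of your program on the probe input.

dedupe_adjacent | swapcase | drop(1) ; probe: "AS"

Check, running the answer program on each example:
  "accmeoa" -> "acmeoa" -> "ACMEOA" -> "CMEOA"
  "ovswh" -> "ovswh" -> "OVSWH" -> "VSWH"
  "olc" -> "olc" -> "OLC" -> "LC"
  "ndlza" -> "ndlza" -> "NDLZA" -> "DLZA"
  "bthxd" -> "bthxd" -> "BTHXD" -> "THXD"
  probe: "bas" -> "bas" -> "BAS" -> "AS"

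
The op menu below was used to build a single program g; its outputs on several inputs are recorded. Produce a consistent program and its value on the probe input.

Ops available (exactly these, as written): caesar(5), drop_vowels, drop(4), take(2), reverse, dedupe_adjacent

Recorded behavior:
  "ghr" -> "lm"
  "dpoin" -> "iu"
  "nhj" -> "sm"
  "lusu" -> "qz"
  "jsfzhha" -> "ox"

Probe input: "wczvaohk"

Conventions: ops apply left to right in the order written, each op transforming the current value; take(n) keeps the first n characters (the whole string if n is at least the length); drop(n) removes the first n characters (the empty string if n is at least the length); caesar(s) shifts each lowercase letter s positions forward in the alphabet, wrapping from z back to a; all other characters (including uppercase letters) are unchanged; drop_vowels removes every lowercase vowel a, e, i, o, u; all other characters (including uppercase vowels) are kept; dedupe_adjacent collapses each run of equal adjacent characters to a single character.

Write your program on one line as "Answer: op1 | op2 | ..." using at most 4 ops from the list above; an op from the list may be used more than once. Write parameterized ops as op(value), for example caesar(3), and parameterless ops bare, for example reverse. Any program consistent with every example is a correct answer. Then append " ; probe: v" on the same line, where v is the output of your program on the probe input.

dedupe_adjacent | caesar(5) | take(2) ; probe: "bh"

Check, running the answer program on each example:
  "ghr" -> "ghr" -> "lmw" -> "lm"
  "dpoin" -> "dpoin" -> "iutns" -> "iu"
  "nhj" -> "nhj" -> "smo" -> "sm"
  "lusu" -> "lusu" -> "qzxz" -> "qz"
  "jsfzhha" -> "jsfzha" -> "oxkemf" -> "ox"
  probe: "wczvaohk" -> "wczvaohk" -> "bheaftmp" -> "bh"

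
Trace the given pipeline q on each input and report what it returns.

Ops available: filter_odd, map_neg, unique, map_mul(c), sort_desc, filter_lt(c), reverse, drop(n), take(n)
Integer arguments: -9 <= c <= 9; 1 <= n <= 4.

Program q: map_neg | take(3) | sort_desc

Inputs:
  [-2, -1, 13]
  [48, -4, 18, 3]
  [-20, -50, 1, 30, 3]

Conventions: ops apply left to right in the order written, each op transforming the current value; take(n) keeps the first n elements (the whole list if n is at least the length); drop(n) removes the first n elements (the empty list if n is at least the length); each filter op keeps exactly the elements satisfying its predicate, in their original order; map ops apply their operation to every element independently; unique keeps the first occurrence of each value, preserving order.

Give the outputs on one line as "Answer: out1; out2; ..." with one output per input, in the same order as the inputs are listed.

[2, 1, -13]; [4, -18, -48]; [50, 20, -1]

Execution, op by op:
  [-2, -1, 13] -> [2, 1, -13] -> [2, 1, -13] -> [2, 1, -13]
  [48, -4, 18, 3] -> [-48, 4, -18, -3] -> [-48, 4, -18] -> [4, -18, -48]
  [-20, -50, 1, 30, 3] -> [20, 50, -1, -30, -3] -> [20, 50, -1] -> [50, 20, -1]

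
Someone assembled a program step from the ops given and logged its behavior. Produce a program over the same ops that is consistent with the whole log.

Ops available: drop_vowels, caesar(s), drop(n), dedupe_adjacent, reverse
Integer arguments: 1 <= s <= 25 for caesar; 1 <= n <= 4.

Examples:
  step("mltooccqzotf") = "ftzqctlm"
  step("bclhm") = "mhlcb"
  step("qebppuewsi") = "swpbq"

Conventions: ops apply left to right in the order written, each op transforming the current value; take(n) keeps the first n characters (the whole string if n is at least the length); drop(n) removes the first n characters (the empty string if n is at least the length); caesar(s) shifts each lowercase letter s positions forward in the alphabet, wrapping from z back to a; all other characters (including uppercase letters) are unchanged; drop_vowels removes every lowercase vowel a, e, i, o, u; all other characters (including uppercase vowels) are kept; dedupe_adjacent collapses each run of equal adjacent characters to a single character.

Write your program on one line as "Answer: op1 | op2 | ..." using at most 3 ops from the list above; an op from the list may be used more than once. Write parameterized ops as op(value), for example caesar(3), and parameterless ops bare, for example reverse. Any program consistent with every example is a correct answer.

reverse | dedupe_adjacent | drop_vowels

Check, running the answer program on each example:
  "mltooccqzotf" -> "ftozqccootlm" -> "ftozqcotlm" -> "ftzqctlm"
  "bclhm" -> "mhlcb" -> "mhlcb" -> "mhlcb"
  "qebppuewsi" -> "isweuppbeq" -> "isweupbeq" -> "swpbq"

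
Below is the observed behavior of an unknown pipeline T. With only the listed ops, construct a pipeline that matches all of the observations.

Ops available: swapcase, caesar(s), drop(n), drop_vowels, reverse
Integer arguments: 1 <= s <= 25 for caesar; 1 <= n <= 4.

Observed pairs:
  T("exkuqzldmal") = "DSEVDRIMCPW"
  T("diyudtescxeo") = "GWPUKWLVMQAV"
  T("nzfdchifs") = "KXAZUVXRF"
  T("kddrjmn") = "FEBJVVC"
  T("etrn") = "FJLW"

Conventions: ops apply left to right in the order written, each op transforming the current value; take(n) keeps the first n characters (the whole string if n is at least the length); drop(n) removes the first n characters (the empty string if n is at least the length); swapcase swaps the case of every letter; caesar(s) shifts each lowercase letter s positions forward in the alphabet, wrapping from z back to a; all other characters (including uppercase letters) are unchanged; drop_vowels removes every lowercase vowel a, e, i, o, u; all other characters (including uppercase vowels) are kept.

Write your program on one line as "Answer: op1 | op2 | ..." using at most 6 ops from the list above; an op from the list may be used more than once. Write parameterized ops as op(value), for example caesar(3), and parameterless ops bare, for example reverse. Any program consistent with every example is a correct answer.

caesar(24) | caesar(13) | caesar(7) | reverse | swapcase

Check, running the answer program on each example:
  "exkuqzldmal" -> "cvisoxjbkyj" -> "pivfbkwoxlw" -> "wpcmirdvesd" -> "dsevdrimcpw" -> "DSEVDRIMCPW"
  "diyudtescxeo" -> "bgwsbrcqavcm" -> "otjfoepdnipz" -> "vaqmvlwkupwg" -> "gwpukwlvmqav" -> "GWPUKWLVMQAV"
  "nzfdchifs" -> "lxdbafgdq" -> "ykqonstqd" -> "frxvuzaxk" -> "kxazuvxrf" -> "KXAZUVXRF"
  "kddrjmn" -> "ibbphkl" -> "voocuxy" -> "cvvjbef" -> "febjvvc" -> "FEBJVVC"
  "etrn" -> "crpl" -> "pecy" -> "wljf" -> "fjlw" -> "FJLW"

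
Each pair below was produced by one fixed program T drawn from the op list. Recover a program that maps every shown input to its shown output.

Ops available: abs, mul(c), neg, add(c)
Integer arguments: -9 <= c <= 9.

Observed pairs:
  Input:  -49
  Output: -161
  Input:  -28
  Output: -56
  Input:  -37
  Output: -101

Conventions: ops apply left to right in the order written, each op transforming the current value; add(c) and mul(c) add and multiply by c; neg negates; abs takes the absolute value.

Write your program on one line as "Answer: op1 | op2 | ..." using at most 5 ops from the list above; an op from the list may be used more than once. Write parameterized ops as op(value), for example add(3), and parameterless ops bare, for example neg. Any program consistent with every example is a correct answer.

add(8) | add(8) | mul(5) | add(4)

Check, running the answer program on each example:
  -49 -> -41 -> -33 -> -165 -> -161
  -28 -> -20 -> -12 -> -60 -> -56
  -37 -> -29 -> -21 -> -105 -> -101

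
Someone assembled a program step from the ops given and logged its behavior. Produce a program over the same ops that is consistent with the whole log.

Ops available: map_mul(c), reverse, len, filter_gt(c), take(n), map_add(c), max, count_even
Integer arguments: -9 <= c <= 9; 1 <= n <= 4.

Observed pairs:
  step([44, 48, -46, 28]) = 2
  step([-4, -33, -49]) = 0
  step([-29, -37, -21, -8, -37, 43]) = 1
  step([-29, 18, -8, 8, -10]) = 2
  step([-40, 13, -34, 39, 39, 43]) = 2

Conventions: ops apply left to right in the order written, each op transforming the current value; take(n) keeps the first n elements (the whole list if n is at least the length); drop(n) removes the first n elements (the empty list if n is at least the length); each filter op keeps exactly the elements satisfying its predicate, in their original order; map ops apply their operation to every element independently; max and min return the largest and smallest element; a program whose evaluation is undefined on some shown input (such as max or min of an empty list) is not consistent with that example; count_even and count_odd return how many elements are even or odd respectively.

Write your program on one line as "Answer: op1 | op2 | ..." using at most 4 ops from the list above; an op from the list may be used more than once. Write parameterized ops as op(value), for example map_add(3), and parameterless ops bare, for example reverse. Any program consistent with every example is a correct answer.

map_add(4) | filter_gt(7) | take(2) | len

Check, running the answer program on each example:
  [44, 48, -46, 28] -> [48, 52, -42, 32] -> [48, 52, 32] -> [48, 52] -> 2
  [-4, -33, -49] -> [0, -29, -45] -> [] -> [] -> 0
  [-29, -37, -21, -8, -37, 43] -> [-25, -33, -17, -4, -33, 47] -> [47] -> [47] -> 1
  [-29, 18, -8, 8, -10] -> [-25, 22, -4, 12, -6] -> [22, 12] -> [22, 12] -> 2
  [-40, 13, -34, 39, 39, 43] -> [-36, 17, -30, 43, 43, 47] -> [17, 43, 43, 47] -> [17, 43] -> 2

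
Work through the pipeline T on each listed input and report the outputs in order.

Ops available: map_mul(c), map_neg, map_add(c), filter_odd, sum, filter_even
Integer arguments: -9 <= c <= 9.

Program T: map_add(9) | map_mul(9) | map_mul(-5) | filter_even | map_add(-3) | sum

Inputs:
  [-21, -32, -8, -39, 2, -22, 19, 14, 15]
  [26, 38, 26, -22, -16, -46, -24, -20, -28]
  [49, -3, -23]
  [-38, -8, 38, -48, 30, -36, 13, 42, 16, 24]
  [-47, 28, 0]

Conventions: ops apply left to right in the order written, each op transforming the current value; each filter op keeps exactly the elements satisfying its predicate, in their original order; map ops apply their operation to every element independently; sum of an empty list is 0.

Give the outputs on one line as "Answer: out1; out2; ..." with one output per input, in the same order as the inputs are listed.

Execution, op by op:
  [-21, -32, -8, -39, 2, -22, 19, 14, 15] -> [-12, -23, 1, -30, 11, -13, 28, 23, 24] -> [-108, -207, 9, -270, 99, -117, 252, 207, 216] -> [540, 1035, -45, 1350, -495, 585, -1260, -1035, -1080] -> [540, 1350, -1260, -1080] -> [537, 1347, -1263, -1083] -> -462
  [26, 38, 26, -22, -16, -46, -24, -20, -28] -> [35, 47, 35, -13, -7, -37, -15, -11, -19] -> [315, 423, 315, -117, -63, -333, -135, -99, -171] -> [-1575, -2115, -1575, 585, 315, 1665, 675, 495, 855] -> [] -> [] -> 0
  [49, -3, -23] -> [58, 6, -14] -> [522, 54, -126] -> [-2610, -270, 630] -> [-2610, -270, 630] -> [-2613, -273, 627] -> -2259
  [-38, -8, 38, -48, 30, -36, 13, 42, 16, 24] -> [-29, 1, 47, -39, 39, -27, 22, 51, 25, 33] -> [-261, 9, 423, -351, 351, -243, 198, 459, 225, 297] -> [1305, -45, -2115, 1755, -1755, 1215, -990, -2295, -1125, -1485] -> [-990] -> [-993] -> -993
  [-47, 28, 0] -> [-38, 37, 9] -> [-342, 333, 81] -> [1710, -1665, -405] -> [1710] -> [1707] -> 1707

-462; 0; -2259; -993; 1707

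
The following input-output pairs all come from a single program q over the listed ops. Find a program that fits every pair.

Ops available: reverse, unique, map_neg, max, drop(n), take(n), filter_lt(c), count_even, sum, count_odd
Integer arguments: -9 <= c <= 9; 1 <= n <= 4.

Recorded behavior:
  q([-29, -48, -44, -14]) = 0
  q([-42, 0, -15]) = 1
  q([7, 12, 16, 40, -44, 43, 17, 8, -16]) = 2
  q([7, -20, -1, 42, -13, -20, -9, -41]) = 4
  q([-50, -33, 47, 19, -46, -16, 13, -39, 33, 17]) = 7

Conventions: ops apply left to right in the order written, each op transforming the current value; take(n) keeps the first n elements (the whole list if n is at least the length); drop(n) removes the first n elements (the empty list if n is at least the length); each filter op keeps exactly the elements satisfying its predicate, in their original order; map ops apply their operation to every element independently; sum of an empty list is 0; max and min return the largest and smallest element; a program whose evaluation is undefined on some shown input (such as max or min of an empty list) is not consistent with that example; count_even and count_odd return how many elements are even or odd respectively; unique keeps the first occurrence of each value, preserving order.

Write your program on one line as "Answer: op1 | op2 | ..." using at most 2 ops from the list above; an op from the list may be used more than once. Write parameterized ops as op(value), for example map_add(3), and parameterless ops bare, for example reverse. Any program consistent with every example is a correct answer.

drop(1) | count_odd

Check, running the answer program on each example:
  [-29, -48, -44, -14] -> [-48, -44, -14] -> 0
  [-42, 0, -15] -> [0, -15] -> 1
  [7, 12, 16, 40, -44, 43, 17, 8, -16] -> [12, 16, 40, -44, 43, 17, 8, -16] -> 2
  [7, -20, -1, 42, -13, -20, -9, -41] -> [-20, -1, 42, -13, -20, -9, -41] -> 4
  [-50, -33, 47, 19, -46, -16, 13, -39, 33, 17] -> [-33, 47, 19, -46, -16, 13, -39, 33, 17] -> 7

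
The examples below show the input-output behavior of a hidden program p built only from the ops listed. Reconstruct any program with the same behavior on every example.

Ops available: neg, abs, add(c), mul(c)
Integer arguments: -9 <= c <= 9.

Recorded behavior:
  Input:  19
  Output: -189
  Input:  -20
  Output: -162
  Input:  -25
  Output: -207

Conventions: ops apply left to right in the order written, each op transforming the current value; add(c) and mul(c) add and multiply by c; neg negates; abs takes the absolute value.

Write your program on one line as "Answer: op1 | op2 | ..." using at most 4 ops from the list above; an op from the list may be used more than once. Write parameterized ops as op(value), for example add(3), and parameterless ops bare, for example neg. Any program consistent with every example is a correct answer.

add(2) | mul(-9) | abs | neg

Check, running the answer program on each example:
  19 -> 21 -> -189 -> 189 -> -189
  -20 -> -18 -> 162 -> 162 -> -162
  -25 -> -23 -> 207 -> 207 -> -207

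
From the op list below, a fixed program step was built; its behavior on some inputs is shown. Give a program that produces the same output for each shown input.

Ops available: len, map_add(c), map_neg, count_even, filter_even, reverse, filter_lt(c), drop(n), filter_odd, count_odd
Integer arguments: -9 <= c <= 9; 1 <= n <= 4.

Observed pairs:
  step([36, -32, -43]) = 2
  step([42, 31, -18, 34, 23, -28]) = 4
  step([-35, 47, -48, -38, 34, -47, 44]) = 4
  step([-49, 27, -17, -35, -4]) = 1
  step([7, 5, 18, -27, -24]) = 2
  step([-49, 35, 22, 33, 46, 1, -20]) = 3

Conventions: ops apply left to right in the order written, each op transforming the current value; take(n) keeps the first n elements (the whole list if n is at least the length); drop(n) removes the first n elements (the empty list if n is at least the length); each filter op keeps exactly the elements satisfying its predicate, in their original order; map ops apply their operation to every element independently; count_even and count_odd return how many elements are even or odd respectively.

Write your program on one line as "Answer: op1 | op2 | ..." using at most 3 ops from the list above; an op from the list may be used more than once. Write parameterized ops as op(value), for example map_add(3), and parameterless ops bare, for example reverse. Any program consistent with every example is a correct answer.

map_add(1) | count_odd

Check, running the answer program on each example:
  [36, -32, -43] -> [37, -31, -42] -> 2
  [42, 31, -18, 34, 23, -28] -> [43, 32, -17, 35, 24, -27] -> 4
  [-35, 47, -48, -38, 34, -47, 44] -> [-34, 48, -47, -37, 35, -46, 45] -> 4
  [-49, 27, -17, -35, -4] -> [-48, 28, -16, -34, -3] -> 1
  [7, 5, 18, -27, -24] -> [8, 6, 19, -26, -23] -> 2
  [-49, 35, 22, 33, 46, 1, -20] -> [-48, 36, 23, 34, 47, 2, -19] -> 3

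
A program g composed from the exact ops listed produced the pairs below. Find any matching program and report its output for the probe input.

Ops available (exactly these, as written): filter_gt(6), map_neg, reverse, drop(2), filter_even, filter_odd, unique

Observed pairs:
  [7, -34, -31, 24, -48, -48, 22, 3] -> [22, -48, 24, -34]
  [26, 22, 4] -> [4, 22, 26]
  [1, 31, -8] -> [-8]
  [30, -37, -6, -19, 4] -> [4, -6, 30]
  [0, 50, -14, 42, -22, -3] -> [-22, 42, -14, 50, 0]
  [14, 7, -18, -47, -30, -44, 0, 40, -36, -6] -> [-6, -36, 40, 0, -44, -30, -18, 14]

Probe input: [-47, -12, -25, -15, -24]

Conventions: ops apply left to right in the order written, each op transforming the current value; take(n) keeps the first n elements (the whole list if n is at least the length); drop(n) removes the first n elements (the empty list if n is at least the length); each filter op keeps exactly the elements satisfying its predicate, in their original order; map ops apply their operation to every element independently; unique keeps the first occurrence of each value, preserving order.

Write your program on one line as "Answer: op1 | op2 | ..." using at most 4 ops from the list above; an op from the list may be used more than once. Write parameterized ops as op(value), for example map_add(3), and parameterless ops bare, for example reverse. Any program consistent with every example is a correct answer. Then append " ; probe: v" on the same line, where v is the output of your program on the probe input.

unique | reverse | filter_even ; probe: [-24, -12]

Check, running the answer program on each example:
  [7, -34, -31, 24, -48, -48, 22, 3] -> [7, -34, -31, 24, -48, 22, 3] -> [3, 22, -48, 24, -31, -34, 7] -> [22, -48, 24, -34]
  [26, 22, 4] -> [26, 22, 4] -> [4, 22, 26] -> [4, 22, 26]
  [1, 31, -8] -> [1, 31, -8] -> [-8, 31, 1] -> [-8]
  [30, -37, -6, -19, 4] -> [30, -37, -6, -19, 4] -> [4, -19, -6, -37, 30] -> [4, -6, 30]
  [0, 50, -14, 42, -22, -3] -> [0, 50, -14, 42, -22, -3] -> [-3, -22, 42, -14, 50, 0] -> [-22, 42, -14, 50, 0]
  [14, 7, -18, -47, -30, -44, 0, 40, -36, -6] -> [14, 7, -18, -47, -30, -44, 0, 40, -36, -6] -> [-6, -36, 40, 0, -44, -30, -47, -18, 7, 14] -> [-6, -36, 40, 0, -44, -30, -18, 14]
  probe: [-47, -12, -25, -15, -24] -> [-47, -12, -25, -15, -24] -> [-24, -15, -25, -12, -47] -> [-24, -12]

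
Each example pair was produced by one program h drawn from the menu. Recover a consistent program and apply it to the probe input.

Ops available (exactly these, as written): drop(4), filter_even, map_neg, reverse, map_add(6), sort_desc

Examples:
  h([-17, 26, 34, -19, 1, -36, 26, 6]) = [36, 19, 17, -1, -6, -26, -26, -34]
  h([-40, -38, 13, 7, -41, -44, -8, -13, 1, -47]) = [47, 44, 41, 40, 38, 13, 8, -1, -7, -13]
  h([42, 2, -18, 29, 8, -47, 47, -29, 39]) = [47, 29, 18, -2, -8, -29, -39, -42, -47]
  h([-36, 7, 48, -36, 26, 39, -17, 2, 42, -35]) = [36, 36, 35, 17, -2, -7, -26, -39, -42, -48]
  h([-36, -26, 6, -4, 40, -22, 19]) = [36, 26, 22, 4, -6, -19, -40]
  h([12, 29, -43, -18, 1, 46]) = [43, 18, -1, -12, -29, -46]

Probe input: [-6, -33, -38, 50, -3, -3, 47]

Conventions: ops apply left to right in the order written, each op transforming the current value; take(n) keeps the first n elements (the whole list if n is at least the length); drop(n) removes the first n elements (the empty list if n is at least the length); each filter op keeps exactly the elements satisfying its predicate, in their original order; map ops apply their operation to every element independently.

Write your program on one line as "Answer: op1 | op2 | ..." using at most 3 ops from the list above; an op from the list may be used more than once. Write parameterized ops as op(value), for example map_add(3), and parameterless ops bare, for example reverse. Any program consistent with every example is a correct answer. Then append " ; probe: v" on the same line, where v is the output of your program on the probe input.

map_neg | sort_desc ; probe: [38, 33, 6, 3, 3, -47, -50]

Check, running the answer program on each example:
  [-17, 26, 34, -19, 1, -36, 26, 6] -> [17, -26, -34, 19, -1, 36, -26, -6] -> [36, 19, 17, -1, -6, -26, -26, -34]
  [-40, -38, 13, 7, -41, -44, -8, -13, 1, -47] -> [40, 38, -13, -7, 41, 44, 8, 13, -1, 47] -> [47, 44, 41, 40, 38, 13, 8, -1, -7, -13]
  [42, 2, -18, 29, 8, -47, 47, -29, 39] -> [-42, -2, 18, -29, -8, 47, -47, 29, -39] -> [47, 29, 18, -2, -8, -29, -39, -42, -47]
  [-36, 7, 48, -36, 26, 39, -17, 2, 42, -35] -> [36, -7, -48, 36, -26, -39, 17, -2, -42, 35] -> [36, 36, 35, 17, -2, -7, -26, -39, -42, -48]
  [-36, -26, 6, -4, 40, -22, 19] -> [36, 26, -6, 4, -40, 22, -19] -> [36, 26, 22, 4, -6, -19, -40]
  [12, 29, -43, -18, 1, 46] -> [-12, -29, 43, 18, -1, -46] -> [43, 18, -1, -12, -29, -46]
  probe: [-6, -33, -38, 50, -3, -3, 47] -> [6, 33, 38, -50, 3, 3, -47] -> [38, 33, 6, 3, 3, -47, -50]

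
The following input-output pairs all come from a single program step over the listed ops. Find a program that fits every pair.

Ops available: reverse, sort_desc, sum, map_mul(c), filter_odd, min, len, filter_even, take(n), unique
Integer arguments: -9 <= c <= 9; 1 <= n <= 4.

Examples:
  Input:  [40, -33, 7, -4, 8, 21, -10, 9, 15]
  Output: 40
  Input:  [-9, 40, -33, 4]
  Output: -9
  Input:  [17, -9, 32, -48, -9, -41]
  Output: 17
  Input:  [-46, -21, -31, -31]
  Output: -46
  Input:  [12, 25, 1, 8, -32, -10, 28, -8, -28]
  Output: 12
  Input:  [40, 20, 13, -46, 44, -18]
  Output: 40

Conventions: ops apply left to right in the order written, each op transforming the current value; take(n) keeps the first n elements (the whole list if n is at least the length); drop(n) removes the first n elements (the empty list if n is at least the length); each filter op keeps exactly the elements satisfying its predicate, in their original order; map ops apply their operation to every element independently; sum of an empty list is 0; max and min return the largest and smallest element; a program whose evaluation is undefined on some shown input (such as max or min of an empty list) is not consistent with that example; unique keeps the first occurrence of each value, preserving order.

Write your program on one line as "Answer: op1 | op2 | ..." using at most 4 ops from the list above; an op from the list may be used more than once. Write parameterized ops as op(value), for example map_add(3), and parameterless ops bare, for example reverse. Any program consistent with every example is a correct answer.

take(4) | unique | take(1) | min

Check, running the answer program on each example:
  [40, -33, 7, -4, 8, 21, -10, 9, 15] -> [40, -33, 7, -4] -> [40, -33, 7, -4] -> [40] -> 40
  [-9, 40, -33, 4] -> [-9, 40, -33, 4] -> [-9, 40, -33, 4] -> [-9] -> -9
  [17, -9, 32, -48, -9, -41] -> [17, -9, 32, -48] -> [17, -9, 32, -48] -> [17] -> 17
  [-46, -21, -31, -31] -> [-46, -21, -31, -31] -> [-46, -21, -31] -> [-46] -> -46
  [12, 25, 1, 8, -32, -10, 28, -8, -28] -> [12, 25, 1, 8] -> [12, 25, 1, 8] -> [12] -> 12
  [40, 20, 13, -46, 44, -18] -> [40, 20, 13, -46] -> [40, 20, 13, -46] -> [40] -> 40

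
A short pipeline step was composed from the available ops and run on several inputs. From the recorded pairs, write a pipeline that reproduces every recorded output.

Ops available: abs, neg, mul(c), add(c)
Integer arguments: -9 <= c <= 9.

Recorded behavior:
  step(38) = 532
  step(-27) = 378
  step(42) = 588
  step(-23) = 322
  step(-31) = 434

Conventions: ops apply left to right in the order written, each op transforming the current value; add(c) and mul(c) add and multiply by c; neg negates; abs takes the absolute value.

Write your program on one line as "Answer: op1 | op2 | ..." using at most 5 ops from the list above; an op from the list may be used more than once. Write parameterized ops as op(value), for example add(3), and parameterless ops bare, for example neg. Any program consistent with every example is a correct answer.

neg | abs | mul(-2) | mul(-7)

Check, running the answer program on each example:
  38 -> -38 -> 38 -> -76 -> 532
  -27 -> 27 -> 27 -> -54 -> 378
  42 -> -42 -> 42 -> -84 -> 588
  -23 -> 23 -> 23 -> -46 -> 322
  -31 -> 31 -> 31 -> -62 -> 434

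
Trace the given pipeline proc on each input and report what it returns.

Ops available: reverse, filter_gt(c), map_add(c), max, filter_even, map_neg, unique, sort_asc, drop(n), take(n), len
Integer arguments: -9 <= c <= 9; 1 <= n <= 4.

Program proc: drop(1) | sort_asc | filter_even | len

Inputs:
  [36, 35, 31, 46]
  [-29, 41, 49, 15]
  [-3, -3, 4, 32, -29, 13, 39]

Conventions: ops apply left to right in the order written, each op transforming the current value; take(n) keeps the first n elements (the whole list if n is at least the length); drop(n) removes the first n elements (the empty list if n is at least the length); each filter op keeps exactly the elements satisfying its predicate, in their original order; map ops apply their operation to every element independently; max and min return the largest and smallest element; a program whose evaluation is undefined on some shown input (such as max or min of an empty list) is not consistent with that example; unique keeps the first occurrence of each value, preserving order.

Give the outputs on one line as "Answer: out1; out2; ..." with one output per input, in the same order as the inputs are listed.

Execution, op by op:
  [36, 35, 31, 46] -> [35, 31, 46] -> [31, 35, 46] -> [46] -> 1
  [-29, 41, 49, 15] -> [41, 49, 15] -> [15, 41, 49] -> [] -> 0
  [-3, -3, 4, 32, -29, 13, 39] -> [-3, 4, 32, -29, 13, 39] -> [-29, -3, 4, 13, 32, 39] -> [4, 32] -> 2

1; 0; 2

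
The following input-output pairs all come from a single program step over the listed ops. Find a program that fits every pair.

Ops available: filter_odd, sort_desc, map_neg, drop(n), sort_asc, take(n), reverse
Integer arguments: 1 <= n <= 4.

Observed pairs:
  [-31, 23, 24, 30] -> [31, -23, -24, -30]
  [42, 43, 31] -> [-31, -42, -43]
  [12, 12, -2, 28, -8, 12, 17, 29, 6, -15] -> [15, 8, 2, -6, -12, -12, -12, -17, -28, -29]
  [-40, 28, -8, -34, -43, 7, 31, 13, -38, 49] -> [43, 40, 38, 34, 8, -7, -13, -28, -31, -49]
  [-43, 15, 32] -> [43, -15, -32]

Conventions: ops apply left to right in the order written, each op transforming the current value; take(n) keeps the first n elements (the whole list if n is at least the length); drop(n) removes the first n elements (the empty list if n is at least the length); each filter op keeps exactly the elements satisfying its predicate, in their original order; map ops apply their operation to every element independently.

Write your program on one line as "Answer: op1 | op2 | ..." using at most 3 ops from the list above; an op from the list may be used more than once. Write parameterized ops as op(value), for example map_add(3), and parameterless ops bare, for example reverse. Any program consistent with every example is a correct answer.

map_neg | sort_asc | reverse

Check, running the answer program on each example:
  [-31, 23, 24, 30] -> [31, -23, -24, -30] -> [-30, -24, -23, 31] -> [31, -23, -24, -30]
  [42, 43, 31] -> [-42, -43, -31] -> [-43, -42, -31] -> [-31, -42, -43]
  [12, 12, -2, 28, -8, 12, 17, 29, 6, -15] -> [-12, -12, 2, -28, 8, -12, -17, -29, -6, 15] -> [-29, -28, -17, -12, -12, -12, -6, 2, 8, 15] -> [15, 8, 2, -6, -12, -12, -12, -17, -28, -29]
  [-40, 28, -8, -34, -43, 7, 31, 13, -38, 49] -> [40, -28, 8, 34, 43, -7, -31, -13, 38, -49] -> [-49, -31, -28, -13, -7, 8, 34, 38, 40, 43] -> [43, 40, 38, 34, 8, -7, -13, -28, -31, -49]
  [-43, 15, 32] -> [43, -15, -32] -> [-32, -15, 43] -> [43, -15, -32]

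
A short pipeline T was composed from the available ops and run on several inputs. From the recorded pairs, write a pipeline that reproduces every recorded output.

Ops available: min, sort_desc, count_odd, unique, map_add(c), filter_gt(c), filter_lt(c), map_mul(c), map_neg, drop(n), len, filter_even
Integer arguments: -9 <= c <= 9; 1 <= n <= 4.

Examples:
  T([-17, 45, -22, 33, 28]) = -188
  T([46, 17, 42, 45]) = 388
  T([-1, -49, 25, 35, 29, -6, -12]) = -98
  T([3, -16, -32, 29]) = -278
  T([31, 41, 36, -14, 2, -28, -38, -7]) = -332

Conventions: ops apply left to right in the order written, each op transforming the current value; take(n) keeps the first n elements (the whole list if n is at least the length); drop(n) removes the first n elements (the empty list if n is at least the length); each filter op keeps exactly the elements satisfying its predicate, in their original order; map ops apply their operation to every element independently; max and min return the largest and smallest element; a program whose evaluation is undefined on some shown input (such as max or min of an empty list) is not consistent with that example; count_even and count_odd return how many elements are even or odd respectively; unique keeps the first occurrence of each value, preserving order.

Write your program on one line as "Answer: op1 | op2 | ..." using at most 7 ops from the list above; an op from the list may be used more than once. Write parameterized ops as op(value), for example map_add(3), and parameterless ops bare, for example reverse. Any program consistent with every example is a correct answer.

map_mul(9) | filter_even | sort_desc | map_add(6) | map_add(4) | min

Check, running the answer program on each example:
  [-17, 45, -22, 33, 28] -> [-153, 405, -198, 297, 252] -> [-198, 252] -> [252, -198] -> [258, -192] -> [262, -188] -> -188
  [46, 17, 42, 45] -> [414, 153, 378, 405] -> [414, 378] -> [414, 378] -> [420, 384] -> [424, 388] -> 388
  [-1, -49, 25, 35, 29, -6, -12] -> [-9, -441, 225, 315, 261, -54, -108] -> [-54, -108] -> [-54, -108] -> [-48, -102] -> [-44, -98] -> -98
  [3, -16, -32, 29] -> [27, -144, -288, 261] -> [-144, -288] -> [-144, -288] -> [-138, -282] -> [-134, -278] -> -278
  [31, 41, 36, -14, 2, -28, -38, -7] -> [279, 369, 324, -126, 18, -252, -342, -63] -> [324, -126, 18, -252, -342] -> [324, 18, -126, -252, -342] -> [330, 24, -120, -246, -336] -> [334, 28, -116, -242, -332] -> -332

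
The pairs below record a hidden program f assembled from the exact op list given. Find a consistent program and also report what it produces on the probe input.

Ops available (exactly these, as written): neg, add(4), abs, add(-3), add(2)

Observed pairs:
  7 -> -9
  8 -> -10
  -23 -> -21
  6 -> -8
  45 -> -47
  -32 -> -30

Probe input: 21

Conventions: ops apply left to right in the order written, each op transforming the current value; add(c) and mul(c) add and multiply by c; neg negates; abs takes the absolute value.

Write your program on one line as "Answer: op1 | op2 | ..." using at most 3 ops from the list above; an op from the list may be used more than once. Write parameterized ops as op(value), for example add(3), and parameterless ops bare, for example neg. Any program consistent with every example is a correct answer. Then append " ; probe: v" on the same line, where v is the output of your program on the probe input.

add(2) | abs | neg ; probe: -23

Check, running the answer program on each example:
  7 -> 9 -> 9 -> -9
  8 -> 10 -> 10 -> -10
  -23 -> -21 -> 21 -> -21
  6 -> 8 -> 8 -> -8
  45 -> 47 -> 47 -> -47
  -32 -> -30 -> 30 -> -30
  probe: 21 -> 23 -> 23 -> -23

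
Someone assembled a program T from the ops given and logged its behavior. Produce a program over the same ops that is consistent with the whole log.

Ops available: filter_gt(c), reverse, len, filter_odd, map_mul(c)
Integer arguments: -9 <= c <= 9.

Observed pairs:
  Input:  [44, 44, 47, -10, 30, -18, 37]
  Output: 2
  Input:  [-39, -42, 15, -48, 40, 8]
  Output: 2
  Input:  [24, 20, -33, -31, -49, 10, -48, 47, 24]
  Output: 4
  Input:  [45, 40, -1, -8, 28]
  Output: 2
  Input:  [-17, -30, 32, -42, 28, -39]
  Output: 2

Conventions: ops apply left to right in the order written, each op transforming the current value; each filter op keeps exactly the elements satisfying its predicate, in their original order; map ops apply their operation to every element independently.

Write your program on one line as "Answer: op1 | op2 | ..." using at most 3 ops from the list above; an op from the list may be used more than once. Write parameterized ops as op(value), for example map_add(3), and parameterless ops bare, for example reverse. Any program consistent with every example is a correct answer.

filter_odd | len

Check, running the answer program on each example:
  [44, 44, 47, -10, 30, -18, 37] -> [47, 37] -> 2
  [-39, -42, 15, -48, 40, 8] -> [-39, 15] -> 2
  [24, 20, -33, -31, -49, 10, -48, 47, 24] -> [-33, -31, -49, 47] -> 4
  [45, 40, -1, -8, 28] -> [45, -1] -> 2
  [-17, -30, 32, -42, 28, -39] -> [-17, -39] -> 2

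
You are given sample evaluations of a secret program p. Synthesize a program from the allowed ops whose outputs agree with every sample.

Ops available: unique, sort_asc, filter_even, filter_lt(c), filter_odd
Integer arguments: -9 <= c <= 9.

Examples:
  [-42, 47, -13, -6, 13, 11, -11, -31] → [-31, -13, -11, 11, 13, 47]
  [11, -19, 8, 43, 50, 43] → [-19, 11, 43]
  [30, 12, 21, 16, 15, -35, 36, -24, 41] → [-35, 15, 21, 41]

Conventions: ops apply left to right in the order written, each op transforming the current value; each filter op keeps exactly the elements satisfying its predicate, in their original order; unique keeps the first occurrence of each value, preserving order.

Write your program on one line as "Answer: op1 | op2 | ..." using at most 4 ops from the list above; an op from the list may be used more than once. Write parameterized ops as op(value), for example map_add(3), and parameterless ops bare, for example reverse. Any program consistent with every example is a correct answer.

unique | sort_asc | filter_odd

Check, running the answer program on each example:
  [-42, 47, -13, -6, 13, 11, -11, -31] -> [-42, 47, -13, -6, 13, 11, -11, -31] -> [-42, -31, -13, -11, -6, 11, 13, 47] -> [-31, -13, -11, 11, 13, 47]
  [11, -19, 8, 43, 50, 43] -> [11, -19, 8, 43, 50] -> [-19, 8, 11, 43, 50] -> [-19, 11, 43]
  [30, 12, 21, 16, 15, -35, 36, -24, 41] -> [30, 12, 21, 16, 15, -35, 36, -24, 41] -> [-35, -24, 12, 15, 16, 21, 30, 36, 41] -> [-35, 15, 21, 41]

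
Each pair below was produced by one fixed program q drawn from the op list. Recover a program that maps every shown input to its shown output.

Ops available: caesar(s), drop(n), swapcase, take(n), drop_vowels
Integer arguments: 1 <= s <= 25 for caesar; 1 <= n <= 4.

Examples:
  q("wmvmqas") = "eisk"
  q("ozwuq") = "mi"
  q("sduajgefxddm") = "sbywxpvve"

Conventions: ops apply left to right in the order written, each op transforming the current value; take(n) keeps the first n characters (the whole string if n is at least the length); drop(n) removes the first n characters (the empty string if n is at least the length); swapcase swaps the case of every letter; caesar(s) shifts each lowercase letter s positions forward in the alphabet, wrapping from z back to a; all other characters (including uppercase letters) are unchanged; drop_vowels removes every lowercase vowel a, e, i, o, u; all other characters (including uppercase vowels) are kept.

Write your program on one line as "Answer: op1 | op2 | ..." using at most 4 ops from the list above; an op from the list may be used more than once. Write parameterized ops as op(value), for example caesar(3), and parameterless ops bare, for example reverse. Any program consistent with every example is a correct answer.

caesar(11) | caesar(7) | drop(3)

Check, running the answer program on each example:
  "wmvmqas" -> "hxgxbld" -> "oeneisk" -> "eisk"
  "ozwuq" -> "zkhfb" -> "gromi" -> "mi"
  "sduajgefxddm" -> "doflurpqioox" -> "kvmsbywxpvve" -> "sbywxpvve"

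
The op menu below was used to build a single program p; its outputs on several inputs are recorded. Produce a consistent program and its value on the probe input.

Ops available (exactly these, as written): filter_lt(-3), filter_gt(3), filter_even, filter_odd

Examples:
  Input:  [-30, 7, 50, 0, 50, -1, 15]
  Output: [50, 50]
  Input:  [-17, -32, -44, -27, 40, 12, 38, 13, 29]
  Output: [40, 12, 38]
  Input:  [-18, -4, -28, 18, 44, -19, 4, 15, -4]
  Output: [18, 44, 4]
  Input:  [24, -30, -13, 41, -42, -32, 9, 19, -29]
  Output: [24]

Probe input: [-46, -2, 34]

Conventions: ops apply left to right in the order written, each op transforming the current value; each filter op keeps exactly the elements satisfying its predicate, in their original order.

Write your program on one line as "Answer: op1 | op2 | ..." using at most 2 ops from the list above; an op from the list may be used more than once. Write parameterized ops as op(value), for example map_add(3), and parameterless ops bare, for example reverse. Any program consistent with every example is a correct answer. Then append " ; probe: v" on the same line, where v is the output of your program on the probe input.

filter_gt(3) | filter_even ; probe: [34]

Check, running the answer program on each example:
  [-30, 7, 50, 0, 50, -1, 15] -> [7, 50, 50, 15] -> [50, 50]
  [-17, -32, -44, -27, 40, 12, 38, 13, 29] -> [40, 12, 38, 13, 29] -> [40, 12, 38]
  [-18, -4, -28, 18, 44, -19, 4, 15, -4] -> [18, 44, 4, 15] -> [18, 44, 4]
  [24, -30, -13, 41, -42, -32, 9, 19, -29] -> [24, 41, 9, 19] -> [24]
  probe: [-46, -2, 34] -> [34] -> [34]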